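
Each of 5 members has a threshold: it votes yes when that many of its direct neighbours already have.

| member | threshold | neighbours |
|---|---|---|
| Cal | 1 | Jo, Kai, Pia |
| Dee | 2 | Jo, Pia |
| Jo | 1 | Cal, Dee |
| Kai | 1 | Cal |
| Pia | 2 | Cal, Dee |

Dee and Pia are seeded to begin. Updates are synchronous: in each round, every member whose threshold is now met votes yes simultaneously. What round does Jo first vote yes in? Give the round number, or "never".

Round 1 — Dee, Pia vote yes (initial).
Round 2 — checking thresholds:
  Cal: 1 of 3 neighbours ≥ 1, votes yes.
  Jo: 1 of 2 neighbours ≥ 1, votes yes.
Round 3 — checking thresholds:
  Kai: 1 of 1 neighbours ≥ 1, votes yes.
Round 4 — no new yes votes; cascade stops.

2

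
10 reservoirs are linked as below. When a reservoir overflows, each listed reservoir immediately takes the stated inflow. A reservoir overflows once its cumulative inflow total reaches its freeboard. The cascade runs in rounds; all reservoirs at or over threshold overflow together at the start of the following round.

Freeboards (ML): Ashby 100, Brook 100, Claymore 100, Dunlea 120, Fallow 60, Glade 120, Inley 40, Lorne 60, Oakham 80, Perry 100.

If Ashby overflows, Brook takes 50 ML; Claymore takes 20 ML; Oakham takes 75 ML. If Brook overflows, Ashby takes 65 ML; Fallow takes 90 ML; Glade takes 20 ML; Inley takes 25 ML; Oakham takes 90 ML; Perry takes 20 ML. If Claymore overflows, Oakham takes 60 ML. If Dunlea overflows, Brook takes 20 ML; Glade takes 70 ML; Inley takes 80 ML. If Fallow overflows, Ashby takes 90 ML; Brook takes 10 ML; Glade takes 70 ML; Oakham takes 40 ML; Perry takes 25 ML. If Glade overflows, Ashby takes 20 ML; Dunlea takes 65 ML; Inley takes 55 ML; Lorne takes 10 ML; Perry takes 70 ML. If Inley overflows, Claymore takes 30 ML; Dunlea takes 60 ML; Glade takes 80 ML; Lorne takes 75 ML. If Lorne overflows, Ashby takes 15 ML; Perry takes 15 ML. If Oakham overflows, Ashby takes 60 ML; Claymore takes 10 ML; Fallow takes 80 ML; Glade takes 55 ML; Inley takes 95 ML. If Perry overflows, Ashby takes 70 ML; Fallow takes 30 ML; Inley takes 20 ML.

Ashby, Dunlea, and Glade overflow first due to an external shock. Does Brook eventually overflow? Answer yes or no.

Round 1 — Ashby, Dunlea, Glade overflow (initial).
  Brook: +50+20 → 70 < 100
  Claymore: +20 → 20 < 100
  Inley: +80+55 → 135 ≥ 40
  Lorne: +10 → 10 < 60
  Oakham: +75 → 75 < 80
  Perry: +70 → 70 < 100
Round 2 — Inley overflows.
  Claymore: +30 → 50 < 100
  Lorne: +75 → 85 ≥ 60
Round 3 — Lorne overflows.
  Perry: +15 → 85 < 100
No further overflows.

no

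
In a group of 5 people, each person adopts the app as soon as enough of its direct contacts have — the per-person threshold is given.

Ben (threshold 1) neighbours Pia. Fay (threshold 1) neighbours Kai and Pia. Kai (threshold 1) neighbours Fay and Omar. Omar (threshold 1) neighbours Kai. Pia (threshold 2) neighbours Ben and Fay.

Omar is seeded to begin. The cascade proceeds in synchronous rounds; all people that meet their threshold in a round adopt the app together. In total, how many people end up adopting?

3

Round 1 — Omar adopts the app (initial).
Round 2 — checking thresholds:
  Kai: 1 of 2 neighbours ≥ 1, adopts the app.
Round 3 — checking thresholds:
  Fay: 1 of 2 neighbours ≥ 1, adopts the app.
Round 4 — no new adoptions; cascade stops.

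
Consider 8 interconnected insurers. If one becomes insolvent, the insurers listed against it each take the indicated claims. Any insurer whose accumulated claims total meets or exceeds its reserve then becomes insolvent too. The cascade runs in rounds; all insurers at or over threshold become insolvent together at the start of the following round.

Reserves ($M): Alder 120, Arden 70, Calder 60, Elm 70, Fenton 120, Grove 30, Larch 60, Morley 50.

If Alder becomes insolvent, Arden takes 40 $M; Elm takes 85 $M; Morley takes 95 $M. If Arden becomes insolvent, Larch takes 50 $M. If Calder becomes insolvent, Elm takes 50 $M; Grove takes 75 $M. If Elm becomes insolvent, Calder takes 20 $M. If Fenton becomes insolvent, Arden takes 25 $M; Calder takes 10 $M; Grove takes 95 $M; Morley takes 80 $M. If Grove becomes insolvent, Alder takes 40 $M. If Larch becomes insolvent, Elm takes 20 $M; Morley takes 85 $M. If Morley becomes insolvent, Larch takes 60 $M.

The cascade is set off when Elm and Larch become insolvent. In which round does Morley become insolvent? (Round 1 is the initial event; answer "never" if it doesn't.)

2

Round 1 — Elm, Larch become insolvent (initial).
  Calder: +20 → 20 < 60
  Morley: +85 → 85 ≥ 50
Round 2 — Morley becomes insolvent.
No further insolvencies.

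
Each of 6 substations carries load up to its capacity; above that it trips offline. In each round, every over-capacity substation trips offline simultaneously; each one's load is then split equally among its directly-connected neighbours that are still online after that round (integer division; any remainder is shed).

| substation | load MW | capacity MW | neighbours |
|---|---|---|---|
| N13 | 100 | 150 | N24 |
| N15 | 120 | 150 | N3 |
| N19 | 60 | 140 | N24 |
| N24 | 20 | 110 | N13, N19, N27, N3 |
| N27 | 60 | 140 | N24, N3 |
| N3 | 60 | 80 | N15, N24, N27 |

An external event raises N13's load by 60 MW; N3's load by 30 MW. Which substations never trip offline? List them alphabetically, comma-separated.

Round 1 — N13 at 160 > 150; N3 at 90 > 80. N13, N3 trip offline.
  N13 sheds 160 MW to N24: 160 each.
    N24: 20+160 = 180 > 110
  N3 sheds 90 MW to N15, N24, N27: 30 each.
    N15: 120+30 = 150 ≤ 150
    N24: 180+30 = 210 > 110
    N27: 60+30 = 90 ≤ 140
Round 2 — N24 trips offline.
  N24 sheds 210 MW to N19, N27: 105 each.
    N19: 60+105 = 165 > 140
    N27: 90+105 = 195 > 140
Round 3 — N19, N27 trip offline.
  N19 sheds 165 MW: no online neighbours, lost.
  N27 sheds 195 MW: no online neighbours, lost.
No further trips.

N15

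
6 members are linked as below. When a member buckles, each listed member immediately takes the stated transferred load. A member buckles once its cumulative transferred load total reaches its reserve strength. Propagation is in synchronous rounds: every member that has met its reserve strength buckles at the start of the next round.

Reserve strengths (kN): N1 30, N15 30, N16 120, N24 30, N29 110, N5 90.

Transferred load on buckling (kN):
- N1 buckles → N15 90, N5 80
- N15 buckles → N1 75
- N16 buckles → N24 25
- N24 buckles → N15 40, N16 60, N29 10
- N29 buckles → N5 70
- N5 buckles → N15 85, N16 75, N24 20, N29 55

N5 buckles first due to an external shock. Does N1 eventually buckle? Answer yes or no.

yes

Round 1 — N5 buckles (initial).
  N15: +85 → 85 ≥ 30
  N16: +75 → 75 < 120
  N24: +20 → 20 < 30
  N29: +55 → 55 < 110
Round 2 — N15 buckles.
  N1: +75 → 75 ≥ 30
Round 3 — N1 buckles.
No further bucklings.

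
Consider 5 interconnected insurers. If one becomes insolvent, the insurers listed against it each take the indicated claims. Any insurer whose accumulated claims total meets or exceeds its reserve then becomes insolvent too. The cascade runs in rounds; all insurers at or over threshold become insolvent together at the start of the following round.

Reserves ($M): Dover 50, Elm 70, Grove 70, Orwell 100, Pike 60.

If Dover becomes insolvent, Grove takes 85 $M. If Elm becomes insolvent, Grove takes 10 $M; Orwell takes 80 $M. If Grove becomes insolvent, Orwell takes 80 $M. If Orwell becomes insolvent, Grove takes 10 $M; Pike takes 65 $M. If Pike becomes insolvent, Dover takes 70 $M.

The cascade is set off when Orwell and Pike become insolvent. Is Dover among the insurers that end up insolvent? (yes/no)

yes

Round 1 — Orwell, Pike become insolvent (initial).
  Dover: +70 → 70 ≥ 50
  Grove: +10 → 10 < 70
Round 2 — Dover becomes insolvent.
  Grove: +85 → 95 ≥ 70
Round 3 — Grove becomes insolvent.
No further insolvencies.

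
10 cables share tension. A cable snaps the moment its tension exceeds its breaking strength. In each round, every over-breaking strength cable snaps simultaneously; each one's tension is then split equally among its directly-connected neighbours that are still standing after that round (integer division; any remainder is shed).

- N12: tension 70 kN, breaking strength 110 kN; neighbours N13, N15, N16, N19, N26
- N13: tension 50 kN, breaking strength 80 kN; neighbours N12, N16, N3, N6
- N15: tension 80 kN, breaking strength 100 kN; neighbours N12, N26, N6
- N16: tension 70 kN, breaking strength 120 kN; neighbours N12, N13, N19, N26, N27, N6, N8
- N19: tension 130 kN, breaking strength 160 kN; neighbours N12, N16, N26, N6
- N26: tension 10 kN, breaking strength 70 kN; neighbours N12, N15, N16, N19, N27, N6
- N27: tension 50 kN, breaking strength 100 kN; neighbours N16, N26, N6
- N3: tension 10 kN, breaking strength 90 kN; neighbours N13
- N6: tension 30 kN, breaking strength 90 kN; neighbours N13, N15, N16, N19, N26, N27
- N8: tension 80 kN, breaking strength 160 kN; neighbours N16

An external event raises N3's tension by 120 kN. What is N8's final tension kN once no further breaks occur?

Round 1 — N3 at 130 > 90. N3 snaps.
  N3 sheds 130 kN to N13: 130 each.
    N13: 50+130 = 180 > 80
Round 2 — N13 snaps.
  N13 sheds 180 kN to N12, N16, N6: 60 each.
    N12: 70+60 = 130 > 110
    N16: 70+60 = 130 > 120
    N6: 30+60 = 90 ≤ 90
Round 3 — N12, N16 snap.
  N12 sheds 130 kN to N15, N19, N26: 43 each (1 lost).
    N15: 80+43 = 123 > 100
    N19: 130+43 = 173 > 160
    N26: 10+43 = 53 ≤ 70
  N16 sheds 130 kN to N19, N26, N27, N6, N8: 26 each.
    N19: 173+26 = 199 > 160
    N26: 53+26 = 79 > 70
    N27: 50+26 = 76 ≤ 100
    N6: 90+26 = 116 > 90
    N8: 80+26 = 106 ≤ 160
Round 4 — N15, N19, N26, N6 snap.
  N15 sheds 123 kN: no online neighbours, lost.
  N19 sheds 199 kN: no online neighbours, lost.
  N26 sheds 79 kN to N27: 79 each.
    N27: 76+79 = 155 > 100
  N6 sheds 116 kN to N27: 116 each.
    N27: 155+116 = 271 > 100
Round 5 — N27 snaps.
  N27 sheds 271 kN: no online neighbours, lost.
No further breaks.

106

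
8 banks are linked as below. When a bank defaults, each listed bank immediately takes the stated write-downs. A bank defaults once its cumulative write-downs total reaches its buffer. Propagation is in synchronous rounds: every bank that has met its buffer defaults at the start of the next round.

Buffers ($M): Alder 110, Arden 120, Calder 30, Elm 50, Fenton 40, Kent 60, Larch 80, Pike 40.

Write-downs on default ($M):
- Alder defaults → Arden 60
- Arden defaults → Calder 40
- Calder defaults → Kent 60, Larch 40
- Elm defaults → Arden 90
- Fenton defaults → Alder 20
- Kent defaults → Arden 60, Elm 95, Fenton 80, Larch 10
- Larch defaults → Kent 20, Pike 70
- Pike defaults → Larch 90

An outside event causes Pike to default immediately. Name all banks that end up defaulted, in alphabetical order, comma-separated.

Round 1 — Pike defaults (initial).
  Larch: +90 → 90 ≥ 80
Round 2 — Larch defaults.
  Kent: +20 → 20 < 60
No further defaults.

Larch, Pike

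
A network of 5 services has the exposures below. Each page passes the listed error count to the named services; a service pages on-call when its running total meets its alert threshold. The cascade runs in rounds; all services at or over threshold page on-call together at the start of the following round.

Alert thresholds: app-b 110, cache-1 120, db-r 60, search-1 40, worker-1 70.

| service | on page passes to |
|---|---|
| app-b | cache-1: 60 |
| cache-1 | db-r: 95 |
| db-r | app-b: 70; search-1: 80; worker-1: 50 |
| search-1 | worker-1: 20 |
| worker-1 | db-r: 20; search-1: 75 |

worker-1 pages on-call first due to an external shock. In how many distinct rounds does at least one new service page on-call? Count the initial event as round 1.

2

Round 1 — worker-1 pages on-call (initial).
  db-r: +20 → 20 < 60
  search-1: +75 → 75 ≥ 40
Round 2 — search-1 pages on-call.
No further pages.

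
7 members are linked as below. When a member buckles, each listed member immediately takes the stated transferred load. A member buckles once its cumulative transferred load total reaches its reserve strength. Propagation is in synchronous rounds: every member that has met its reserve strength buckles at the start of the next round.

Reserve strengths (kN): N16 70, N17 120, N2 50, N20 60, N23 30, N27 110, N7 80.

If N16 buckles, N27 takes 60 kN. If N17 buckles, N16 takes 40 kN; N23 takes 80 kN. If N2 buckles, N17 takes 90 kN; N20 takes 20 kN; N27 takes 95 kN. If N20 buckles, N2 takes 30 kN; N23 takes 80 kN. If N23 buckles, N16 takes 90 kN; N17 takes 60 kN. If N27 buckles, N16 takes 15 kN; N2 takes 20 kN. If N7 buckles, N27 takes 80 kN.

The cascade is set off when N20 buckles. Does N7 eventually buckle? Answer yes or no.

no

Round 1 — N20 buckles (initial).
  N2: +30 → 30 < 50
  N23: +80 → 80 ≥ 30
Round 2 — N23 buckles.
  N16: +90 → 90 ≥ 70
  N17: +60 → 60 < 120
Round 3 — N16 buckles.
  N27: +60 → 60 < 110
No further bucklings.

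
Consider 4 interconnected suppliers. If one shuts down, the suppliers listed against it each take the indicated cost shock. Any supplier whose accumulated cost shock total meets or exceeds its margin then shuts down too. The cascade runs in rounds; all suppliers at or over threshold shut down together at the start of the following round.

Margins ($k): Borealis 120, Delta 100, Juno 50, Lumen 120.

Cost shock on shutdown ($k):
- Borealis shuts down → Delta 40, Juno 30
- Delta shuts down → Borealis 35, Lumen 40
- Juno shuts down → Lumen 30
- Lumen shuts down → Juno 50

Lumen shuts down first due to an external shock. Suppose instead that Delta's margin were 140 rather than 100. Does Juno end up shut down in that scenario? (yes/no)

With Delta's margin at 140:
Round 1 — Lumen shuts down (initial).
  Juno: +50 → 50 ≥ 50
Round 2 — Juno shuts down.
No further shutdowns.

yes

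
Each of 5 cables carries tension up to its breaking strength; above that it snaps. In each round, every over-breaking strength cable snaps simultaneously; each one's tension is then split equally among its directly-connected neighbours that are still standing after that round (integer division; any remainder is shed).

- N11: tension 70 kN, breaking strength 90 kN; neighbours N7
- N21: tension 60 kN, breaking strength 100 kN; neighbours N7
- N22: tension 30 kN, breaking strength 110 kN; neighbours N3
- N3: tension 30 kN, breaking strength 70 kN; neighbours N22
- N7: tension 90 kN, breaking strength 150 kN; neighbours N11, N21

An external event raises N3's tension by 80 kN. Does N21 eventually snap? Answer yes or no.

no

Round 1 — N3 at 110 > 70. N3 snaps.
  N3 sheds 110 kN to N22: 110 each.
    N22: 30+110 = 140 > 110
Round 2 — N22 snaps.
  N22 sheds 140 kN: no online neighbours, lost.
No further breaks.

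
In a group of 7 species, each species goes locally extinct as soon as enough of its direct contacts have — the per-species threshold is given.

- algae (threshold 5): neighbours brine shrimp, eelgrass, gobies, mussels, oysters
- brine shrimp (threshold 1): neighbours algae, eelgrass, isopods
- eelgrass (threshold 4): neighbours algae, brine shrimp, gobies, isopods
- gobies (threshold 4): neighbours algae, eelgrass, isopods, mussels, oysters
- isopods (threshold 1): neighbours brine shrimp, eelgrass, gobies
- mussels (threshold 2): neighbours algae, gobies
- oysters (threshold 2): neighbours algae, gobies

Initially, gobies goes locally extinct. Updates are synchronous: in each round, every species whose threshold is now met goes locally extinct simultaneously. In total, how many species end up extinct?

3

Round 1 — gobies goes locally extinct (initial).
Round 2 — checking thresholds:
  algae: 1 of 5 neighbours < 5, holds.
  eelgrass: 1 of 4 neighbours < 4, holds.
  isopods: 1 of 3 neighbours ≥ 1, goes locally extinct.
  mussels: 1 of 2 neighbours < 2, holds.
  oysters: 1 of 2 neighbours < 2, holds.
Round 3 — checking thresholds:
  algae: 1 of 5 neighbours < 5, holds.
  brine shrimp: 1 of 3 neighbours ≥ 1, goes locally extinct.
  eelgrass: 2 of 4 neighbours < 4, holds.
  mussels: 1 of 2 neighbours < 2, holds.
  oysters: 1 of 2 neighbours < 2, holds.
Round 4 — no new extinctions; cascade stops.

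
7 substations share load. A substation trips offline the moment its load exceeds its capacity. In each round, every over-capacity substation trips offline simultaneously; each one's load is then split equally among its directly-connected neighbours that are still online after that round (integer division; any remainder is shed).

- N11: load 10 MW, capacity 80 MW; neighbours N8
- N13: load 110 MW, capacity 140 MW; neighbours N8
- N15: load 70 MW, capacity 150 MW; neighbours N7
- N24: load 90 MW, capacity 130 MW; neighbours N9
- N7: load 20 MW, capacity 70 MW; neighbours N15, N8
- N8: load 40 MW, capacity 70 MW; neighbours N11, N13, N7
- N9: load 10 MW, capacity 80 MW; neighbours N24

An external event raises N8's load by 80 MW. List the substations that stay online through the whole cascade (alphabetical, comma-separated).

N11, N15, N24, N7, N9

Round 1 — N8 at 120 > 70. N8 trips offline.
  N8 sheds 120 MW to N11, N13, N7: 40 each.
    N11: 10+40 = 50 ≤ 80
    N13: 110+40 = 150 > 140
    N7: 20+40 = 60 ≤ 70
Round 2 — N13 trips offline.
  N13 sheds 150 MW: no online neighbours, lost.
No further trips.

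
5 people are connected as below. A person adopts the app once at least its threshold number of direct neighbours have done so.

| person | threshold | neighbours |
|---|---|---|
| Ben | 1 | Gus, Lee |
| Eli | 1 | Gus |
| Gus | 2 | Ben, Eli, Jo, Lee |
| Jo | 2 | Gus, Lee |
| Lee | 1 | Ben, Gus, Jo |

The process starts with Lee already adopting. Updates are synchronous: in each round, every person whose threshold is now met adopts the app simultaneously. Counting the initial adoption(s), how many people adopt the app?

5

Round 1 — Lee adopts the app (initial).
Round 2 — checking thresholds:
  Ben: 1 of 2 neighbours ≥ 1, adopts the app.
  Gus: 1 of 4 neighbours < 2, not yet.
  Jo: 1 of 2 neighbours < 2, not yet.
Round 3 — checking thresholds:
  Gus: 2 of 4 neighbours ≥ 2, adopts the app.
  Jo: 1 of 2 neighbours < 2, not yet.
Round 4 — checking thresholds:
  Eli: 1 of 1 neighbours ≥ 1, adopts the app.
  Jo: 2 of 2 neighbours ≥ 2, adopts the app.
Round 5 — no new adoptions; cascade stops.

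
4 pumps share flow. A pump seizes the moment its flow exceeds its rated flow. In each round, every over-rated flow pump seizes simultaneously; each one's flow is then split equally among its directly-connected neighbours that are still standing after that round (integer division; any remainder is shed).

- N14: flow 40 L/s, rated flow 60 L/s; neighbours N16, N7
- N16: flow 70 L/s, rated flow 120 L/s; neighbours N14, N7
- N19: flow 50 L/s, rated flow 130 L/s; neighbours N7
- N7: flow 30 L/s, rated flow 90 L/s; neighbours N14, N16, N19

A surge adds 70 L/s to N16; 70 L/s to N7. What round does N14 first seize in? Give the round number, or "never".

Round 1 — N16 at 140 > 120; N7 at 100 > 90. N16, N7 seize.
  N16 sheds 140 L/s to N14: 140 each.
    N14: 40+140 = 180 > 60
  N7 sheds 100 L/s to N14, N19: 50 each.
    N14: 180+50 = 230 > 60
    N19: 50+50 = 100 ≤ 130
Round 2 — N14 seizes.
  N14 sheds 230 L/s: no online neighbours, lost.
No further seizures.

2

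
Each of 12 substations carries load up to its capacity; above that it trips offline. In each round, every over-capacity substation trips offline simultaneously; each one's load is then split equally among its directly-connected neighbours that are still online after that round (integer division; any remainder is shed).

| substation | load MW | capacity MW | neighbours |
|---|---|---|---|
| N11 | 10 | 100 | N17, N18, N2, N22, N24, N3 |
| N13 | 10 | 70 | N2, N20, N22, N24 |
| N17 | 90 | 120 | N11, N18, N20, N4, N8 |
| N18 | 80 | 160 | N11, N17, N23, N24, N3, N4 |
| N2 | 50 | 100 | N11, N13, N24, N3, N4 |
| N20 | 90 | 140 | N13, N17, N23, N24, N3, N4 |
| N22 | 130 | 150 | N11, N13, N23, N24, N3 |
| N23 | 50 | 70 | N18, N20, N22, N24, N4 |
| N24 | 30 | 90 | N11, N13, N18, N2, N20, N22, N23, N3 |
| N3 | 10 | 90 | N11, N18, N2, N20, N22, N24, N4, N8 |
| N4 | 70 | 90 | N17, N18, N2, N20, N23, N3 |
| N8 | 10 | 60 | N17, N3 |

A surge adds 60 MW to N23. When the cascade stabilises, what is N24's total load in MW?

90

Round 1 — N23 at 110 > 70. N23 trips offline.
  N23 sheds 110 MW to N18, N20, N22, N24, N4: 22 each.
    N18: 80+22 = 102 ≤ 160
    N20: 90+22 = 112 ≤ 140
    N22: 130+22 = 152 > 150
    N24: 30+22 = 52 ≤ 90
    N4: 70+22 = 92 > 90
Round 2 — N22, N4 trip offline.
  N22 sheds 152 MW to N11, N13, N24, N3: 38 each.
    N11: 10+38 = 48 ≤ 100
    N13: 10+38 = 48 ≤ 70
    N24: 52+38 = 90 ≤ 90
    N3: 10+38 = 48 ≤ 90
  N4 sheds 92 MW to N17, N18, N2, N20, N3: 18 each (2 lost).
    N17: 90+18 = 108 ≤ 120
    N18: 102+18 = 120 ≤ 160
    N2: 50+18 = 68 ≤ 100
    N20: 112+18 = 130 ≤ 140
    N3: 48+18 = 66 ≤ 90
No further trips.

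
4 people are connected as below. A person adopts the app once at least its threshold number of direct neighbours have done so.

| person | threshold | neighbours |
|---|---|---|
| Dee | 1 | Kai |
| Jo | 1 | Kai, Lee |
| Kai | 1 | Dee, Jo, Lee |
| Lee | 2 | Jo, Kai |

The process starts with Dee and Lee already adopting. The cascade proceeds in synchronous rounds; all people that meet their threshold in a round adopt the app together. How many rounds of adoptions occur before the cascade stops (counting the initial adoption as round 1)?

Round 1 — Dee, Lee adopt the app (initial).
Round 2 — checking thresholds:
  Jo: 1 of 2 neighbours ≥ 1, adopts the app.
  Kai: 2 of 3 neighbours ≥ 1, adopts the app.
Round 3 — no new adoptions; cascade stops.

2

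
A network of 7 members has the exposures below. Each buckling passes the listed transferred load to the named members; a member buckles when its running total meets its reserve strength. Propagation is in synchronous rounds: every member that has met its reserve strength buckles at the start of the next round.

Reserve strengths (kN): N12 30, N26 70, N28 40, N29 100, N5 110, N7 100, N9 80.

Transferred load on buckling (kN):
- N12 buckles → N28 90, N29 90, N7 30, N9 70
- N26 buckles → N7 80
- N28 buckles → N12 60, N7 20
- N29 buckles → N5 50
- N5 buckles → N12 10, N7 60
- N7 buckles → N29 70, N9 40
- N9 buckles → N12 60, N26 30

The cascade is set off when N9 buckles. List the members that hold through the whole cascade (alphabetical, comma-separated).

Round 1 — N9 buckles (initial).
  N12: +60 → 60 ≥ 30
  N26: +30 → 30 < 70
Round 2 — N12 buckles.
  N28: +90 → 90 ≥ 40
  N29: +90 → 90 < 100
  N7: +30 → 30 < 100
Round 3 — N28 buckles.
  N7: +20 → 50 < 100
No further bucklings.

N26, N29, N5, N7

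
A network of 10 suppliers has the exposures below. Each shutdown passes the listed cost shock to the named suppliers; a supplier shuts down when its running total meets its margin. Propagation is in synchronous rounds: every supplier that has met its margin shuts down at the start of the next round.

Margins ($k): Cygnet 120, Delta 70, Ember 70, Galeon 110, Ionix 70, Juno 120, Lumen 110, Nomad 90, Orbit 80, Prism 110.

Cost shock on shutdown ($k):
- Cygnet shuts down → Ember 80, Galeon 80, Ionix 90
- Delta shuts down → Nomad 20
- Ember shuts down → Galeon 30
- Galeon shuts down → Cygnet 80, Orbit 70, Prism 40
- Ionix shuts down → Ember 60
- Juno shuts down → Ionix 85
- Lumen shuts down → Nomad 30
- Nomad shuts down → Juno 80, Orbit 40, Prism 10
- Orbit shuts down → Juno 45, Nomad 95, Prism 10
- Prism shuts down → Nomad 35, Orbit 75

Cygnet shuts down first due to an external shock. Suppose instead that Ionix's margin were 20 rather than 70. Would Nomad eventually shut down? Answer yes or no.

With Ionix's margin at 20:
Round 1 — Cygnet shuts down (initial).
  Ember: +80 → 80 ≥ 70
  Galeon: +80 → 80 < 110
  Ionix: +90 → 90 ≥ 20
Round 2 — Ember, Ionix shut down.
  Galeon: +30 → 110 ≥ 110
Round 3 — Galeon shuts down.
  Orbit: +70 → 70 < 80
  Prism: +40 → 40 < 110
No further shutdowns.

no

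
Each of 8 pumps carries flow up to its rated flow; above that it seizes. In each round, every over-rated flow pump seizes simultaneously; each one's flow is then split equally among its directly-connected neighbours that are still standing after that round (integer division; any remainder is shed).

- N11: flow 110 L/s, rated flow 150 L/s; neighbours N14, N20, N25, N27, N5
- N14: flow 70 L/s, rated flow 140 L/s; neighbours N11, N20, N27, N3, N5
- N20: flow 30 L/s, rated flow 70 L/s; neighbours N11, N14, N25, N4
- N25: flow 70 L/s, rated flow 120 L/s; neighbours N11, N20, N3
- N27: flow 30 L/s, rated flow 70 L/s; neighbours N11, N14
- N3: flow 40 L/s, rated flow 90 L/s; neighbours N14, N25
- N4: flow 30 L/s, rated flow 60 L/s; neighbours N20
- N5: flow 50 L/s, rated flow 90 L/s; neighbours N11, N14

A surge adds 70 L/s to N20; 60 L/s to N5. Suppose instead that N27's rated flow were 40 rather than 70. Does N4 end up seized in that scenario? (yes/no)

With N27's rated flow at 40:
Round 1 — N20 at 100 > 70; N5 at 110 > 90. N20, N5 seize.
  N20 sheds 100 L/s to N11, N14, N25, N4: 25 each.
    N11: 110+25 = 135 ≤ 150
    N14: 70+25 = 95 ≤ 140
    N25: 70+25 = 95 ≤ 120
    N4: 30+25 = 55 ≤ 60
  N5 sheds 110 L/s to N11, N14: 55 each.
    N11: 135+55 = 190 > 150
    N14: 95+55 = 150 > 140
Round 2 — N11, N14 seize.
  N11 sheds 190 L/s to N25, N27: 95 each.
    N25: 95+95 = 190 > 120
    N27: 30+95 = 125 > 40
  N14 sheds 150 L/s to N27, N3: 75 each.
    N27: 125+75 = 200 > 40
    N3: 40+75 = 115 > 90
Round 3 — N25, N27, N3 seize.
  N25 sheds 190 L/s: no online neighbours, lost.
  N27 sheds 200 L/s: no online neighbours, lost.
  N3 sheds 115 L/s: no online neighbours, lost.
No further seizures.

no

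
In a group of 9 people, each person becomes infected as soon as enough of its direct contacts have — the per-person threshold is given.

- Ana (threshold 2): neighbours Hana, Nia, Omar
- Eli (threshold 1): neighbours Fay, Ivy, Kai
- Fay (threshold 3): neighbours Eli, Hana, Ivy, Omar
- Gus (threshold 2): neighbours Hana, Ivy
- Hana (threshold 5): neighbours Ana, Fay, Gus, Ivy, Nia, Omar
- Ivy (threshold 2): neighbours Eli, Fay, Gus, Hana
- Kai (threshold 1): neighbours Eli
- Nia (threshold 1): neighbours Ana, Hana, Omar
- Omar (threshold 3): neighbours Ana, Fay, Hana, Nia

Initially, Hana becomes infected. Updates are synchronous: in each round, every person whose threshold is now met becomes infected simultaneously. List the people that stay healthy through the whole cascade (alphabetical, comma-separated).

Eli, Fay, Gus, Ivy, Kai

Round 1 — Hana becomes infected (initial).
Round 2 — checking thresholds:
  Ana: 1 of 3 neighbours < 2, not yet.
  Fay: 1 of 4 neighbours < 3, not yet.
  Gus: 1 of 2 neighbours < 2, not yet.
  Ivy: 1 of 4 neighbours < 2, not yet.
  Nia: 1 of 3 neighbours ≥ 1, becomes infected.
  Omar: 1 of 4 neighbours < 3, not yet.
Round 3 — checking thresholds:
  Ana: 2 of 3 neighbours ≥ 2, becomes infected.
  Fay: 1 of 4 neighbours < 3, not yet.
  Gus: 1 of 2 neighbours < 2, not yet.
  Ivy: 1 of 4 neighbours < 2, not yet.
  Omar: 2 of 4 neighbours < 3, not yet.
Round 4 — checking thresholds:
  Fay: 1 of 4 neighbours < 3, not yet.
  Gus: 1 of 2 neighbours < 2, not yet.
  Ivy: 1 of 4 neighbours < 2, not yet.
  Omar: 3 of 4 neighbours ≥ 3, becomes infected.
Round 5 — no new infections; cascade stops.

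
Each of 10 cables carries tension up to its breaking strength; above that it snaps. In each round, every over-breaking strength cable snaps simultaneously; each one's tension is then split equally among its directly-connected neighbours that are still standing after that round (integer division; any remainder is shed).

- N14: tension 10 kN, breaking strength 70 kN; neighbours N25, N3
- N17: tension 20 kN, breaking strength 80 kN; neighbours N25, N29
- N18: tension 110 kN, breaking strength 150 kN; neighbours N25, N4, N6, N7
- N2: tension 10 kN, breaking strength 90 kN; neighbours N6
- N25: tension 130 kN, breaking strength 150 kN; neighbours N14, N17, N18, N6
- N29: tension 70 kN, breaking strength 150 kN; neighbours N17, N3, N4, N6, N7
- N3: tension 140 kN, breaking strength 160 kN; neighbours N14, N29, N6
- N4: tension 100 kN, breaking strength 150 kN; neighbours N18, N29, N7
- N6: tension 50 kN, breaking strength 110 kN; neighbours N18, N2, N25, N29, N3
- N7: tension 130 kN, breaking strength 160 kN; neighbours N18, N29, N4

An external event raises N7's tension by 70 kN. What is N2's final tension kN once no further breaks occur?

79

Round 1 — N7 at 200 > 160. N7 snaps.
  N7 sheds 200 kN to N18, N29, N4: 66 each (2 lost).
    N18: 110+66 = 176 > 150
    N29: 70+66 = 136 ≤ 150
    N4: 100+66 = 166 > 150
Round 2 — N18, N4 snap.
  N18 sheds 176 kN to N25, N6: 88 each.
    N25: 130+88 = 218 > 150
    N6: 50+88 = 138 > 110
  N4 sheds 166 kN to N29: 166 each.
    N29: 136+166 = 302 > 150
Round 3 — N25, N29, N6 snap.
  N25 sheds 218 kN to N14, N17: 109 each.
    N14: 10+109 = 119 > 70
    N17: 20+109 = 129 > 80
  N29 sheds 302 kN to N17, N3: 151 each.
    N17: 129+151 = 280 > 80
    N3: 140+151 = 291 > 160
  N6 sheds 138 kN to N2, N3: 69 each.
    N2: 10+69 = 79 ≤ 90
    N3: 291+69 = 360 > 160
Round 4 — N14, N17, N3 snap.
  N14 sheds 119 kN: no online neighbours, lost.
  N17 sheds 280 kN: no online neighbours, lost.
  N3 sheds 360 kN: no online neighbours, lost.
No further breaks.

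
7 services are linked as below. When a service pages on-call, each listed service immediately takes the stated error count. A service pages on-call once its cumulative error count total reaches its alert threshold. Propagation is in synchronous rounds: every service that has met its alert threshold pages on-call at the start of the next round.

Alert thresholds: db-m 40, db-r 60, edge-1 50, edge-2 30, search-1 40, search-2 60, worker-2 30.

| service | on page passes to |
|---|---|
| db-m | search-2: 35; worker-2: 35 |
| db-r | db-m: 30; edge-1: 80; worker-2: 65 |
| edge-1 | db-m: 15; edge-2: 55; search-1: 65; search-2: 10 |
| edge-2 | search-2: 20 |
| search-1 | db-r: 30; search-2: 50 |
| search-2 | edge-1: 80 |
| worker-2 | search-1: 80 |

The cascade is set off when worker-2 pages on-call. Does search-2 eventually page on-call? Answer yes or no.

no

Round 1 — worker-2 pages on-call (initial).
  search-1: +80 → 80 ≥ 40
Round 2 — search-1 pages on-call.
  db-r: +30 → 30 < 60
  search-2: +50 → 50 < 60
No further pages.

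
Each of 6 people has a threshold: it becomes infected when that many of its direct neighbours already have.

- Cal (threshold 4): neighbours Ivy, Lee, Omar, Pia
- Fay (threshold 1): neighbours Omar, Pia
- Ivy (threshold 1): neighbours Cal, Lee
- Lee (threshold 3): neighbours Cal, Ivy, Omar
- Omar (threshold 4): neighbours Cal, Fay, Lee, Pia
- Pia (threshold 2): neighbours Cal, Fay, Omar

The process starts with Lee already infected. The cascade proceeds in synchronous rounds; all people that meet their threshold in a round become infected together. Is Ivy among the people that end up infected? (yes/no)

Round 1 — Lee becomes infected (initial).
Round 2 — checking thresholds:
  Cal: 1 of 4 neighbours < 4, below threshold.
  Ivy: 1 of 2 neighbours ≥ 1, becomes infected.
  Omar: 1 of 4 neighbours < 4, below threshold.
Round 3 — no new infections; cascade stops.

yes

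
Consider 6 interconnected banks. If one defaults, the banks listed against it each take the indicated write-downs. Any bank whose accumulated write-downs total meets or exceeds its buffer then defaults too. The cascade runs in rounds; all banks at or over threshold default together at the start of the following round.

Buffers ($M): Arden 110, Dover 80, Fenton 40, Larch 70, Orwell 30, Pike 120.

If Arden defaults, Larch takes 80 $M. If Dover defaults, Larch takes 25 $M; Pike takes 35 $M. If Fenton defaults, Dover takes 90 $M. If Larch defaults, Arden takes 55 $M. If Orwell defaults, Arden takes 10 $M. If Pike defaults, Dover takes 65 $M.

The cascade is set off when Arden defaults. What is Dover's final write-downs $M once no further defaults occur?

Round 1 — Arden defaults (initial).
  Larch: +80 → 80 ≥ 70
Round 2 — Larch defaults.
No further defaults.

0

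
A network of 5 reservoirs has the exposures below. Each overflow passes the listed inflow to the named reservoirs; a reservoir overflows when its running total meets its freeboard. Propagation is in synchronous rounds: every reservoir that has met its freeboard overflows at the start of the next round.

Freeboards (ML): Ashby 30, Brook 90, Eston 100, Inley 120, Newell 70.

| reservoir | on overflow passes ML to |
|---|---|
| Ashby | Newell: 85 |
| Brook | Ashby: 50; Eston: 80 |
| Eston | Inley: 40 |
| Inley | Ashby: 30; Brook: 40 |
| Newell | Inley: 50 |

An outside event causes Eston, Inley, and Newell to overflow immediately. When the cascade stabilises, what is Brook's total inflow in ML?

Round 1 — Eston, Inley, Newell overflow (initial).
  Ashby: +30 → 30 ≥ 30
  Brook: +40 → 40 < 90
Round 2 — Ashby overflows.
No further overflows.

40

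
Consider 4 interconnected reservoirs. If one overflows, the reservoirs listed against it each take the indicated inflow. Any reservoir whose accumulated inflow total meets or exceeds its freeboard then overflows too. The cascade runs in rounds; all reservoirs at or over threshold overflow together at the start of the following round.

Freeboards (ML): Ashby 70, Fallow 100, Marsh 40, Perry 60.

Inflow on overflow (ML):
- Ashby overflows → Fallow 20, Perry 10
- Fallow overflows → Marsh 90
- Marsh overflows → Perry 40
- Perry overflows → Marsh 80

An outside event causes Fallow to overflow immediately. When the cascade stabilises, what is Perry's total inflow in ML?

Round 1 — Fallow overflows (initial).
  Marsh: +90 → 90 ≥ 40
Round 2 — Marsh overflows.
  Perry: +40 → 40 < 60
No further overflows.

40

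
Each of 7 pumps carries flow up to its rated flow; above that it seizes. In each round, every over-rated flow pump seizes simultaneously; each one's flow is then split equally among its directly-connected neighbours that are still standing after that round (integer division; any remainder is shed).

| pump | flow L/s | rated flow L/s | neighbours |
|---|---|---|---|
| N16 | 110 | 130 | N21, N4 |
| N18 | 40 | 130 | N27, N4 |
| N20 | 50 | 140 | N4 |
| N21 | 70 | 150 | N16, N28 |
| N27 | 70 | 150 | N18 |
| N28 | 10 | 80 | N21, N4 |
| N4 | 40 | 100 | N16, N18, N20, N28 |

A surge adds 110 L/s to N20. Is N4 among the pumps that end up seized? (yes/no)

Round 1 — N20 at 160 > 140. N20 seizes.
  N20 sheds 160 L/s to N4: 160 each.
    N4: 40+160 = 200 > 100
Round 2 — N4 seizes.
  N4 sheds 200 L/s to N16, N18, N28: 66 each (2 lost).
    N16: 110+66 = 176 > 130
    N18: 40+66 = 106 ≤ 130
    N28: 10+66 = 76 ≤ 80
Round 3 — N16 seizes.
  N16 sheds 176 L/s to N21: 176 each.
    N21: 70+176 = 246 > 150
Round 4 — N21 seizes.
  N21 sheds 246 L/s to N28: 246 each.
    N28: 76+246 = 322 > 80
Round 5 — N28 seizes.
  N28 sheds 322 L/s: no online neighbours, lost.
No further seizures.

yes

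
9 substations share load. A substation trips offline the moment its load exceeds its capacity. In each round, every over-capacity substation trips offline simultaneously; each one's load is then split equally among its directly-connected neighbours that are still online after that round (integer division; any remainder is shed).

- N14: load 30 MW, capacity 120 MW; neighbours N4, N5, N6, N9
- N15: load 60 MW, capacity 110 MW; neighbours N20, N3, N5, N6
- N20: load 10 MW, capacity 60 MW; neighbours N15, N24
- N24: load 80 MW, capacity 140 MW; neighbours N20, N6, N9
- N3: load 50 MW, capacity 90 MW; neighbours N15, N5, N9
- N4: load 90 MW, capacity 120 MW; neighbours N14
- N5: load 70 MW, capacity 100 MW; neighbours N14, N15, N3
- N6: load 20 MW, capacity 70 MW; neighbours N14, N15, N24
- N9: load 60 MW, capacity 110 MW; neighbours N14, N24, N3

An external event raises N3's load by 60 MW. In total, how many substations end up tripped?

9

Round 1 — N3 at 110 > 90. N3 trips offline.
  N3 sheds 110 MW to N15, N5, N9: 36 each (2 lost).
    N15: 60+36 = 96 ≤ 110
    N5: 70+36 = 106 > 100
    N9: 60+36 = 96 ≤ 110
Round 2 — N5 trips offline.
  N5 sheds 106 MW to N14, N15: 53 each.
    N14: 30+53 = 83 ≤ 120
    N15: 96+53 = 149 > 110
Round 3 — N15 trips offline.
  N15 sheds 149 MW to N20, N6: 74 each (1 lost).
    N20: 10+74 = 84 > 60
    N6: 20+74 = 94 > 70
Round 4 — N20, N6 trip offline.
  N20 sheds 84 MW to N24: 84 each.
    N24: 80+84 = 164 > 140
  N6 sheds 94 MW to N14, N24: 47 each.
    N14: 83+47 = 130 > 120
    N24: 164+47 = 211 > 140
Round 5 — N14, N24 trip offline.
  N14 sheds 130 MW to N4, N9: 65 each.
    N4: 90+65 = 155 > 120
    N9: 96+65 = 161 > 110
  N24 sheds 211 MW to N9: 211 each.
    N9: 161+211 = 372 > 110
Round 6 — N4, N9 trip offline.
  N4 sheds 155 MW: no online neighbours, lost.
  N9 sheds 372 MW: no online neighbours, lost.
No further trips.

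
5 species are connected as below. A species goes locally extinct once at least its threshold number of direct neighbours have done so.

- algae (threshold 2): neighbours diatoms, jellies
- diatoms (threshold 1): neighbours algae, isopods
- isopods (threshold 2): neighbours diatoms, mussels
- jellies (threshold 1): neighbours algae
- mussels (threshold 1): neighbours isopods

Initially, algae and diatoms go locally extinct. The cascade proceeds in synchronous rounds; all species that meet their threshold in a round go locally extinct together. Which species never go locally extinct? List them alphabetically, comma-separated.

isopods, mussels

Round 1 — algae, diatoms go locally extinct (initial).
Round 2 — checking thresholds:
  isopods: 1 of 2 neighbours < 2, not yet.
  jellies: 1 of 1 neighbours ≥ 1, goes locally extinct.
Round 3 — no new extinctions; cascade stops.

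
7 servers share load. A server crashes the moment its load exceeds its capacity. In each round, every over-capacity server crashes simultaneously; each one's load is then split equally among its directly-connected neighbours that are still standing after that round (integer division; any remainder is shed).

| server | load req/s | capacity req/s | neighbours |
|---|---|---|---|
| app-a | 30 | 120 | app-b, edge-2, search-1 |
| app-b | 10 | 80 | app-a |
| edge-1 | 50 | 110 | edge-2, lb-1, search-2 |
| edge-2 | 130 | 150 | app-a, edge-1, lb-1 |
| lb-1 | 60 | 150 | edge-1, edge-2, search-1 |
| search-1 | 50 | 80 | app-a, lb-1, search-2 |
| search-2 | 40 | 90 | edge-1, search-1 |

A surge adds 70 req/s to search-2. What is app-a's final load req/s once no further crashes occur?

Round 1 — search-2 at 110 > 90. search-2 crashes.
  search-2 sheds 110 req/s to edge-1, search-1: 55 each.
    edge-1: 50+55 = 105 ≤ 110
    search-1: 50+55 = 105 > 80
Round 2 — search-1 crashes.
  search-1 sheds 105 req/s to app-a, lb-1: 52 each (1 lost).
    app-a: 30+52 = 82 ≤ 120
    lb-1: 60+52 = 112 ≤ 150
No further crashes.

82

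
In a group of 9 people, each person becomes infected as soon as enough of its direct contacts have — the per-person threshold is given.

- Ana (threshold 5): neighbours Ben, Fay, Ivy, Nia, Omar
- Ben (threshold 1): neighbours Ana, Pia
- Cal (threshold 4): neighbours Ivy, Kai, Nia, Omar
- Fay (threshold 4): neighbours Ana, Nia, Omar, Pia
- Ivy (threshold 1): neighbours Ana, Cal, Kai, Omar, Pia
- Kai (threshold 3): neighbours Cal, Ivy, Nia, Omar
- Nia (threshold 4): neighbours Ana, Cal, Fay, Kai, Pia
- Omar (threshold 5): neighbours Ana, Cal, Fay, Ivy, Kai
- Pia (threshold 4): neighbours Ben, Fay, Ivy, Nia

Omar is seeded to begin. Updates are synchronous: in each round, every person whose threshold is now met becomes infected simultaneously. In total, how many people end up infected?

Round 1 — Omar becomes infected (initial).
Round 2 — checking thresholds:
  Ana: 1 of 5 neighbours < 5, not yet.
  Cal: 1 of 4 neighbours < 4, not yet.
  Fay: 1 of 4 neighbours < 4, not yet.
  Ivy: 1 of 5 neighbours ≥ 1, becomes infected.
  Kai: 1 of 4 neighbours < 3, not yet.
Round 3 — no new infections; cascade stops.

2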